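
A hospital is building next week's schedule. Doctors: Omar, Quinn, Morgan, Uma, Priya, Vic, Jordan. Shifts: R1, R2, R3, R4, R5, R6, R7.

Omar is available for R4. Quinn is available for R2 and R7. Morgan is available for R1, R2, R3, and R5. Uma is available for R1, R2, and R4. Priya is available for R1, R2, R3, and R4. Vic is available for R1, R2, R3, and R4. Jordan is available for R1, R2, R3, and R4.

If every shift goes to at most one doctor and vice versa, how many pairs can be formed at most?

A valid assignment of size 6: Omar–R4, Quinn–R7, Morgan–R5, Uma–R1, Priya–R2, Vic–R3.
The set {Omar, Uma, Priya, Vic, Jordan} has only 4 neighbours ({R1, R2, R3, R4}), so by Hall's theorem at most 6 of the 7 doctors can be matched.

6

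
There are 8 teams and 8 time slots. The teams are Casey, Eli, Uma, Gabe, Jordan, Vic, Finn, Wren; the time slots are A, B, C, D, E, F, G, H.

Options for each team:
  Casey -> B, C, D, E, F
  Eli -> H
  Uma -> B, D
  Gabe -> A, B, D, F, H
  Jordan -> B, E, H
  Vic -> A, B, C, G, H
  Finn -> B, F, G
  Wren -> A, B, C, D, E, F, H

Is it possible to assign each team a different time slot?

A valid assignment of size 8: Casey–C, Eli–H, Uma–D, Gabe–B, Jordan–E, Vic–G, Finn–F, Wren–A.
All 8 teams are covered.

Yes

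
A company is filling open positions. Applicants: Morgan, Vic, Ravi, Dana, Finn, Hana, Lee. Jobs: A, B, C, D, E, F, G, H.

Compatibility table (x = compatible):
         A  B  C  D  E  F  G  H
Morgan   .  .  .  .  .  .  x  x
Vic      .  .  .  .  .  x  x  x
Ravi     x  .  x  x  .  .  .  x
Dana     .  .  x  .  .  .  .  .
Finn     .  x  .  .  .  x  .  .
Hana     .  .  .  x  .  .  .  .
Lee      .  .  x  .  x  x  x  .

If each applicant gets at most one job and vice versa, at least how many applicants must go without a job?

One maximum matching: Morgan–G, Vic–F, Ravi–H, Dana–C, Finn–B, Hana–D, Lee–E.
All 7 applicants are matched, so no larger matching exists.
That matches 7 of the 7, leaving 0 unmatched; no matching can do better.

0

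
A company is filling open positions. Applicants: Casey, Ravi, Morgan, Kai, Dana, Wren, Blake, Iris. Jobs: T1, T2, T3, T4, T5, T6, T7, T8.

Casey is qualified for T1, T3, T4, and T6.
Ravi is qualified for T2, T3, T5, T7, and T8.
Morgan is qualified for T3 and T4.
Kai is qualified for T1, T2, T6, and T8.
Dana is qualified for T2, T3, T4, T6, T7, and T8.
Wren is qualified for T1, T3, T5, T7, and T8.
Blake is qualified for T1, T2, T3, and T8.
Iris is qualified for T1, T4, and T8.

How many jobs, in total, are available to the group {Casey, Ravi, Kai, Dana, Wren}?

The union of neighbours of {Casey, Ravi, Kai, Dana, Wren} is {T1, T2, T3, T4, T5, T6, T7, T8}, which has 8 elements.
Since |N(S)| = 8 ≥ |S| = 5, Hall's condition holds for this subset.

8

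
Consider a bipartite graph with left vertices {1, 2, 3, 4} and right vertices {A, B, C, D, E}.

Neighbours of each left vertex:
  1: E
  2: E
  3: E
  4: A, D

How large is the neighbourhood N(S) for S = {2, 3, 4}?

The union of neighbours of {2, 3, 4} is {A, D, E}, which has 3 elements.
Since |N(S)| = 3 ≥ |S| = 3, Hall's condition holds for this subset.

3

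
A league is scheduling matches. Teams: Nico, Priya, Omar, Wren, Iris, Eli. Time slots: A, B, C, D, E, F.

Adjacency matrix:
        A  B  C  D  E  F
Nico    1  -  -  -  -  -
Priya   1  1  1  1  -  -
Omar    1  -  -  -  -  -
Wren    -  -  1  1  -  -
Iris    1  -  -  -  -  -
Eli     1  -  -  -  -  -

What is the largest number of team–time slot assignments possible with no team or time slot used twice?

3

A valid assignment of size 3: Nico-A, Priya-B, Wren-C.
The set {Nico, Omar, Iris, Eli} has only 1 neighbour ({A}), so by Hall's theorem at most 3 of the 6 teams can be matched.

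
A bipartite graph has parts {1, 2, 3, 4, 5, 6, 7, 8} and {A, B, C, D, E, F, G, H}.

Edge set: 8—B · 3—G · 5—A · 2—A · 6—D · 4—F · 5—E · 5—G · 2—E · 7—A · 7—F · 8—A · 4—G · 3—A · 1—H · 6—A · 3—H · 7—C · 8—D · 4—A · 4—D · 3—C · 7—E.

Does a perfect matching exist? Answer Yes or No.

One maximum matching: 1-H, 2-A, 3-C, 4-F, 5-G, 6-D, 7-E, 8-B.
Every left vertex is matched, so this is a perfect matching.

Yes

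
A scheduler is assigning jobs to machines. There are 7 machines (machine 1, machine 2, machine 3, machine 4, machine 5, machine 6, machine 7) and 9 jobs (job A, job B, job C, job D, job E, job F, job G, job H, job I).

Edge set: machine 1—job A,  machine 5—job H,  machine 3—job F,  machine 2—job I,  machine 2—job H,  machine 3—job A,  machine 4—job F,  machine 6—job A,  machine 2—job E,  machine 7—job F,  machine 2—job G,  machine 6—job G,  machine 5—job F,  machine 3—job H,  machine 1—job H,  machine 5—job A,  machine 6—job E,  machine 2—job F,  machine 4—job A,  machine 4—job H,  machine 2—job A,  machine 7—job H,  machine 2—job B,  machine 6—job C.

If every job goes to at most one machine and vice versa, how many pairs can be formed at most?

For example, pair machine 1-job H, machine 2-job B, machine 3-job F, machine 4-job A, machine 6-job G.
The set {machine 1, machine 3, machine 4, machine 5, machine 7} has only 3 neighbours ({job A, job F, job H}), so by Hall's theorem at most 5 of the 7 machines can be matched.

5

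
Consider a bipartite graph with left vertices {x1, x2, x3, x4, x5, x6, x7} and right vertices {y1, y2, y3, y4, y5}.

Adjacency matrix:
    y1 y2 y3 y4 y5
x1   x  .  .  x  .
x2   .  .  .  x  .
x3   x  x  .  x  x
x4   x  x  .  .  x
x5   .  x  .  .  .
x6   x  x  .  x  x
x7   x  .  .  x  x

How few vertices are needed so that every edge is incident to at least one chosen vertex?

4

A maximum matching has 4 edges (e.g. x1–y1, x2–y4, x3–y5, x4–y2).
By König's theorem the minimum vertex cover has the same size. One such cover is {y1, y2, y4, y5}.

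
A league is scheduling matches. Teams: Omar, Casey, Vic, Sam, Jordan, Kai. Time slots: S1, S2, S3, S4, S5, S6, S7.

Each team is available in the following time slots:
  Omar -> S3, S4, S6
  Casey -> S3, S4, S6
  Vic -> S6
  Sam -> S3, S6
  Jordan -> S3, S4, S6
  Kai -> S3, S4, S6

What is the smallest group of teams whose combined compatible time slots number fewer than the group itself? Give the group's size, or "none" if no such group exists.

Take S = {Omar, Casey, Vic, Sam}. Its neighbourhood is {S3, S4, S6}, so |N(S)| = 3 < |S| = 4.
Every subset of size less than 4 has at least as many neighbours as members, so 4 is the minimum.

4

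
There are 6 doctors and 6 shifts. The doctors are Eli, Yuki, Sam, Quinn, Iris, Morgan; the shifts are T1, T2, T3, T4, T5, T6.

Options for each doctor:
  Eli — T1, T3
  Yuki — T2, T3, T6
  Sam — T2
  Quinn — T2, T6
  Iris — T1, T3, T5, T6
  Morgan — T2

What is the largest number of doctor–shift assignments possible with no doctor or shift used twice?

5

A valid assignment of size 5: Eli→T1, Yuki→T3, Sam→T2, Quinn→T6, Iris→T5.
The set {Sam, Morgan} has only 1 neighbour ({T2}), so by Hall's theorem at most 5 of the 6 doctors can be matched.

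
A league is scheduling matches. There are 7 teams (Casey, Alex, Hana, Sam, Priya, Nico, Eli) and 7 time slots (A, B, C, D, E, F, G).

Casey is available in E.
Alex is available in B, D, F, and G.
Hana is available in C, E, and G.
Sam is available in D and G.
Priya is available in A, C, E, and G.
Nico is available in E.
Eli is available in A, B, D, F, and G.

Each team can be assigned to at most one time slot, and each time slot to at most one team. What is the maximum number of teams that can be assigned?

6

For example, pair Casey-E, Alex-B, Hana-C, Sam-D, Priya-A, Eli-G.
The set {Casey, Nico} has only 1 neighbour ({E}), so by Hall's theorem at most 6 of the 7 teams can be matched.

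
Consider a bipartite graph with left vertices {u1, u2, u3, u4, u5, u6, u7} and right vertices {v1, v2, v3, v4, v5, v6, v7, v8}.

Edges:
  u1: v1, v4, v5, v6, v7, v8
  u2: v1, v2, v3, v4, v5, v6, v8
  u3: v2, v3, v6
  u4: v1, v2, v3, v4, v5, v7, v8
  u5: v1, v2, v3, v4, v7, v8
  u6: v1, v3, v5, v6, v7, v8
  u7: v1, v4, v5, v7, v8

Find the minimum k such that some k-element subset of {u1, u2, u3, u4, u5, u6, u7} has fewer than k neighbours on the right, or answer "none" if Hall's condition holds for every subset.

none

A matching saturating every left vertex exists, for instance u1→v5, u2→v2, u3→v6, u4→v8, u5→v4, u6→v3, u7→v1.
By Hall's marriage theorem, this means |N(S)| ≥ |S| for every subset S, so no violating subset exists.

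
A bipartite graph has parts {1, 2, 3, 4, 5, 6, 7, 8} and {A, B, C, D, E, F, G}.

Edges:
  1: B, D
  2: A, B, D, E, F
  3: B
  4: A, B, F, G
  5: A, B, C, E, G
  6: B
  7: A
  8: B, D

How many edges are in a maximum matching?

6

For example, pair 1→D, 2→E, 3→B, 4→F, 5→G, 7→A.
The set {1, 3, 6, 8} has only 2 neighbours ({B, D}), so by Hall's theorem at most 6 of the 8 left vertices can be matched.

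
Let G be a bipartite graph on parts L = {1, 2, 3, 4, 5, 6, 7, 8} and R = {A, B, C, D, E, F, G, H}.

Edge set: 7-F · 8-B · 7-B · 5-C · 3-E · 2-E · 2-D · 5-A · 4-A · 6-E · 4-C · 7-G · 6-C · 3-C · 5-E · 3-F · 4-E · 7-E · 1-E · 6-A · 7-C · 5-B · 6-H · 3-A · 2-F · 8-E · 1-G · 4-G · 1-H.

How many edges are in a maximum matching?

One maximum matching: 1→G, 2→D, 3→C, 4→A, 5→E, 6→H, 7→F, 8→B.
This saturates every left vertex, so 8 is the maximum.

8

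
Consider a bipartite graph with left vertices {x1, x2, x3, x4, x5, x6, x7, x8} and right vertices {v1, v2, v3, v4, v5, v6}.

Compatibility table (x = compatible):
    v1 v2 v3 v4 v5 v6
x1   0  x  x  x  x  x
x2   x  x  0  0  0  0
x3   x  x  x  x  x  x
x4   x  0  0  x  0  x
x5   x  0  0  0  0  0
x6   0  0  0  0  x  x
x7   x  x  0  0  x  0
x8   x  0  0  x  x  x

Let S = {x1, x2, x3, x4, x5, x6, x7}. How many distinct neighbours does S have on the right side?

6

The union of neighbours of {x1, x2, x3, x4, x5, x6, x7} is {v1, v2, v3, v4, v5, v6}, which has 6 elements.
Since |N(S)| = 6 < |S| = 7, Hall's condition fails for this subset.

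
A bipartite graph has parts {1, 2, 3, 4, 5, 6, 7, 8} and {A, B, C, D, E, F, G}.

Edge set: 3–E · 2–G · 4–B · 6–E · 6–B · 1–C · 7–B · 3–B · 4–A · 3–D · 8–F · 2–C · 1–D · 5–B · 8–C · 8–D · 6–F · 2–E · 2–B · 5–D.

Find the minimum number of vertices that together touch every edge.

A maximum matching has 7 edges (e.g. 1–C, 2–G, 3–E, 4–A, 5–D, 6–F, 7–B).
By König's theorem the minimum vertex cover has the same size. One such cover is {2, 4, B, C, D, E, F}.

7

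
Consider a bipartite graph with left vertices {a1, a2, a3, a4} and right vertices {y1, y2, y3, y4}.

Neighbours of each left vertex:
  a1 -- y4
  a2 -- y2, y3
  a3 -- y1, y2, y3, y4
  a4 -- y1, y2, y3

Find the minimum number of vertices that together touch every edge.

4

A maximum matching has 4 edges (e.g. a1–y4, a2–y2, a3–y1, a4–y3).
By König's theorem the minimum vertex cover has the same size. One such cover is {a1, a2, a3, a4}.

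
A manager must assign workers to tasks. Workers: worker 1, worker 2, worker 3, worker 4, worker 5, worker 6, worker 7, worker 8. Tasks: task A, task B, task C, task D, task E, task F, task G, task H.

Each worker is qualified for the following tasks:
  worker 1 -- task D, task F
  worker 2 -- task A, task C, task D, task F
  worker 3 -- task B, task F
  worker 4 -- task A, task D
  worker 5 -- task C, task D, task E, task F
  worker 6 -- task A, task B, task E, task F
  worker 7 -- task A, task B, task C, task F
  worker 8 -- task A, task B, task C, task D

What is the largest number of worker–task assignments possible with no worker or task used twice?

6

One maximum matching: worker 1-task F, worker 2-task C, worker 3-task B, worker 4-task A, worker 5-task D, worker 6-task E.
The set {worker 1, worker 2, worker 3, worker 4, worker 5, worker 6, worker 7, worker 8} has only 6 neighbours ({task A, task B, task C, task D, task E, task F}), so by Hall's theorem at most 6 of the 8 workers can be matched.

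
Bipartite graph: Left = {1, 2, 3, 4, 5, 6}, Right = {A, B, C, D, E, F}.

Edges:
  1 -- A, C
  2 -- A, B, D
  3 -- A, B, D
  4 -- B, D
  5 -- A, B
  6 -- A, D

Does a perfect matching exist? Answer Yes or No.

No

The set {2, 3, 4, 5, 6} has only 3 neighbours ({A, B, D}), so by Hall's theorem at most 4 of the 6 left vertices can be matched.
Hence no matching covers every left vertex.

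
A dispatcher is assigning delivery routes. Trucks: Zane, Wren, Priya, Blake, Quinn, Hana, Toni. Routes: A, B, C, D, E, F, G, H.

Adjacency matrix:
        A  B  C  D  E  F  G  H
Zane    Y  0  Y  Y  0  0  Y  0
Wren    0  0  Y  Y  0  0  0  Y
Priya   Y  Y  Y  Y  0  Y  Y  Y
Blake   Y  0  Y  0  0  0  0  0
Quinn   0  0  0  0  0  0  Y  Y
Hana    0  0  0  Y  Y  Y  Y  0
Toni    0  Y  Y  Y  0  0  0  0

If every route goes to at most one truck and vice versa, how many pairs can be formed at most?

7

A valid assignment of size 7: Zane–C, Wren–D, Priya–H, Blake–A, Quinn–G, Hana–E, Toni–B.
This saturates every truck, so 7 is the maximum.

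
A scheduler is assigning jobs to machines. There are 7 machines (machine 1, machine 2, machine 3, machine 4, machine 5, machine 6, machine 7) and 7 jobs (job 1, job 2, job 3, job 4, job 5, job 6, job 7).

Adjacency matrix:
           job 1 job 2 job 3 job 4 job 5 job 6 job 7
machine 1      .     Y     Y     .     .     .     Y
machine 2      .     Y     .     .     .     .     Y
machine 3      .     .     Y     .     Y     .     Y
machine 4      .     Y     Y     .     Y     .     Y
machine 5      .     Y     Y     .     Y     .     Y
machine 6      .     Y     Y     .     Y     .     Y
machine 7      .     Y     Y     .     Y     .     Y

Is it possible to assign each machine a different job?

The set {machine 1, machine 2, machine 3, machine 4, machine 5, machine 6, machine 7} has only 4 neighbours ({job 2, job 3, job 5, job 7}), so by Hall's theorem at most 4 of the 7 machines can be matched.
Hence no matching covers every machine.

No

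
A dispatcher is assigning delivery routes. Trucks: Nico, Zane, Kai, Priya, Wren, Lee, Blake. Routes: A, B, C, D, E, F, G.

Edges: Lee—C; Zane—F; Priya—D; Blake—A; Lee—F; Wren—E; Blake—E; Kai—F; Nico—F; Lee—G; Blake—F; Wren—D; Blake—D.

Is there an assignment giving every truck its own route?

No

The set {Nico, Zane, Kai} has only 1 neighbour ({F}), so by Hall's theorem at most 5 of the 7 trucks can be matched.
Hence no matching covers every truck.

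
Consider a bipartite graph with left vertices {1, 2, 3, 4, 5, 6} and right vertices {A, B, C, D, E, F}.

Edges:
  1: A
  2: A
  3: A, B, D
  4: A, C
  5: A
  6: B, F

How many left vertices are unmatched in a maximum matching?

For example, pair 1→A, 3→D, 4→C, 6→B.
The set {1, 2, 5} has only 1 neighbour ({A}), so by Hall's theorem at most 4 of the 6 left vertices can be matched.
That matches 4 of the 6, leaving 2 unmatched; no matching can do better.

2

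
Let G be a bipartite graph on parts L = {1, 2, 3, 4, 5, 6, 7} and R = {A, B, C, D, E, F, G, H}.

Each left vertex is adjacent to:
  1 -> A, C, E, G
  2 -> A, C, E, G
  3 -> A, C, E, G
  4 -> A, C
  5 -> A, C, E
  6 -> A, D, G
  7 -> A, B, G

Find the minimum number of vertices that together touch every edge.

{6, 7, A, C, E, G} is a vertex cover of size 6: every edge has an endpoint in this set.
No smaller cover exists because 1–A, 2–E, 3–G, 4–C, 6–D, 7–B is a matching of size 6, and a cover must include an endpoint of each of these disjoint edges (König's theorem).

6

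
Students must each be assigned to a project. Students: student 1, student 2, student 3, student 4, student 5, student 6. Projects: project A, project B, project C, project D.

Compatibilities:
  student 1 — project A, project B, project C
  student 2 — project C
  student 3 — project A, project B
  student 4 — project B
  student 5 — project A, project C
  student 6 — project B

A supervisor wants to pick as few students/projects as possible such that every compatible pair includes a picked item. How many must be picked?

3

A maximum matching has 3 edges (e.g. student 1–project B, student 2–project C, student 3–project A).
By König's theorem the minimum vertex cover has the same size. One such cover is {project A, project B, project C}.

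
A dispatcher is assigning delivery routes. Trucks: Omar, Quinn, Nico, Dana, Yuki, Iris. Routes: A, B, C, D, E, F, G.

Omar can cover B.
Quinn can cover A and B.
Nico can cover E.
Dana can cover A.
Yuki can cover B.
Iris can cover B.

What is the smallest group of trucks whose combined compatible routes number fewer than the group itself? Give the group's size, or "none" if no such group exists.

2

Take S = {Omar, Yuki}. Its neighbourhood is {B}, so |N(S)| = 1 < |S| = 2.
No single vertex violates Hall's condition since each has at least one neighbour, so 2 is the minimum.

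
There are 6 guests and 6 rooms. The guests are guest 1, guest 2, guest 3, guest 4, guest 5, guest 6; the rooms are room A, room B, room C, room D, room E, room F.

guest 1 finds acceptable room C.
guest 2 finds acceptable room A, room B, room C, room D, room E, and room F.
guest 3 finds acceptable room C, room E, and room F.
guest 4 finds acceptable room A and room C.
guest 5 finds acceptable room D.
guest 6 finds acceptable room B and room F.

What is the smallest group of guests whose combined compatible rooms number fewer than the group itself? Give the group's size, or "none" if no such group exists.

A matching saturating every guest exists, for instance guest 1→room C, guest 2→room B, guest 3→room E, guest 4→room A, guest 5→room D, guest 6→room F.
By Hall's marriage theorem, this means |N(S)| ≥ |S| for every subset S, so no violating subset exists.

none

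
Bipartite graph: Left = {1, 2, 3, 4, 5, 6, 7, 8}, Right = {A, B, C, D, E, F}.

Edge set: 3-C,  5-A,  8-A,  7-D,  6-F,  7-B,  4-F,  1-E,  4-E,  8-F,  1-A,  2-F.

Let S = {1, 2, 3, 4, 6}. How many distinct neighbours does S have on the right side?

4

The union of neighbours of {1, 2, 3, 4, 6} is {A, C, E, F}, which has 4 elements.
Since |N(S)| = 4 < |S| = 5, Hall's condition fails for this subset.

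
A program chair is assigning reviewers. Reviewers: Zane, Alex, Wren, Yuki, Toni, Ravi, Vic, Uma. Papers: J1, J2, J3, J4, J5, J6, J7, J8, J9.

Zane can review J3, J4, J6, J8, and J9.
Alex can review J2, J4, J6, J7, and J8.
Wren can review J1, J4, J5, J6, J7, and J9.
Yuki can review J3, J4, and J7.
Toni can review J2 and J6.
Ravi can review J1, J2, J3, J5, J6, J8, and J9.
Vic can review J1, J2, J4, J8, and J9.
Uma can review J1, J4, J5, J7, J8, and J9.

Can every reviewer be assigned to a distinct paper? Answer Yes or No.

For example, pair Zane–J3, Alex–J4, Wren–J1, Yuki–J7, Toni–J6, Ravi–J8, Vic–J2, Uma–J9.
All 8 reviewers are covered.

Yes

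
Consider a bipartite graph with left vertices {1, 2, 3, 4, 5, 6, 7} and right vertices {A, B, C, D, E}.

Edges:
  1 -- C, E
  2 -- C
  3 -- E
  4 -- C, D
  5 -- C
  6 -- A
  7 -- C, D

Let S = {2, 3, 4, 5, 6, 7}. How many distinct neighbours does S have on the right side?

The union of neighbours of {2, 3, 4, 5, 6, 7} is {A, C, D, E}, which has 4 elements.
Since |N(S)| = 4 < |S| = 6, Hall's condition fails for this subset.

4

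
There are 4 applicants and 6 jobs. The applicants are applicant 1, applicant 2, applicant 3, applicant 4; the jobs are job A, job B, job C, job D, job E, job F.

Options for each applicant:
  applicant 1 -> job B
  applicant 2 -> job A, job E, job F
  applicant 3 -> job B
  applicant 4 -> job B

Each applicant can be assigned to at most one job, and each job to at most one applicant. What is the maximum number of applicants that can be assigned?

2

A valid assignment of size 2: applicant 1-job B, applicant 2-job A.
The set {applicant 1, applicant 3, applicant 4} has only 1 neighbour ({job B}), so by Hall's theorem at most 2 of the 4 applicants can be matched.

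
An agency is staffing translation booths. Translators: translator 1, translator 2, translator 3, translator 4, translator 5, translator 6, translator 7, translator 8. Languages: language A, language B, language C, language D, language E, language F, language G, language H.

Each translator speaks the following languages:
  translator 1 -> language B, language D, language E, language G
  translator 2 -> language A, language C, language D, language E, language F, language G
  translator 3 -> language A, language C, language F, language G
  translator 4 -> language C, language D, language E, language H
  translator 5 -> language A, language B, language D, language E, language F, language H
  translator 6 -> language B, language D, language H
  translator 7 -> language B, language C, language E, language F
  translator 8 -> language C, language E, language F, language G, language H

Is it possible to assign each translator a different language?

Yes

One maximum matching: translator 1→language G, translator 2→language D, translator 3→language C, translator 4→language E, translator 5→language A, translator 6→language H, translator 7→language B, translator 8→language F.
Every translator is matched, so this is a perfect matching.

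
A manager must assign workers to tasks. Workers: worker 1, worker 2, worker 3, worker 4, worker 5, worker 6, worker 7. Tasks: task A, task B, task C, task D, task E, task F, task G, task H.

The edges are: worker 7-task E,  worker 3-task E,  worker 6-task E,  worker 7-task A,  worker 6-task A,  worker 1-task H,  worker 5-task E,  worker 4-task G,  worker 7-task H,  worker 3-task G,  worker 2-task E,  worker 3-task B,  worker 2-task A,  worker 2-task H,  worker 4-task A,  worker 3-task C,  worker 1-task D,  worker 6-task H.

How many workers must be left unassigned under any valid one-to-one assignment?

For example, pair worker 1–task D, worker 2–task H, worker 3–task B, worker 4–task G, worker 5–task E, worker 6–task A.
The set {worker 2, worker 5, worker 6, worker 7} has only 3 neighbours ({task A, task E, task H}), so by Hall's theorem at most 6 of the 7 workers can be matched.
That matches 6 of the 7, leaving 1 unmatched; no matching can do better.

1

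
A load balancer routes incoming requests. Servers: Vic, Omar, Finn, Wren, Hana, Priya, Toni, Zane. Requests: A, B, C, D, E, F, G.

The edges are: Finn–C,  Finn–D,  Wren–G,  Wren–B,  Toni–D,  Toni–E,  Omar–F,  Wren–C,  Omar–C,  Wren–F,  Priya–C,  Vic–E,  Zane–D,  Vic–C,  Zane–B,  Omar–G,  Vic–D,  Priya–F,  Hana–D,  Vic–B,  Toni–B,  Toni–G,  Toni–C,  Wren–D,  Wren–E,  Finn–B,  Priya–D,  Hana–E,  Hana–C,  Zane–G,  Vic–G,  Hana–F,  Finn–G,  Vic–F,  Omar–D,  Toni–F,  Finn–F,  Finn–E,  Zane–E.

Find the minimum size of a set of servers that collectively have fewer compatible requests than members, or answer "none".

7

Take S = {Vic, Omar, Finn, Wren, Hana, Priya, Toni}. Its neighbourhood is {B, C, D, E, F, G}, so |N(S)| = 6 < |S| = 7.
Every subset of size less than 7 has at least as many neighbours as members, so 7 is the minimum.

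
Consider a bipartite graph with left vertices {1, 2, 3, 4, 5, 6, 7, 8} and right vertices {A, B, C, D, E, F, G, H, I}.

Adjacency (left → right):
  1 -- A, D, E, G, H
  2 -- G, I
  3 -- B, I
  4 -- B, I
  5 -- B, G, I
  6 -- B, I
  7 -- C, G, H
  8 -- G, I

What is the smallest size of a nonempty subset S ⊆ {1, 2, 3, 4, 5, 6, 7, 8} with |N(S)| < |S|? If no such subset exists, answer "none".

Take S = {3, 4, 6}. Its neighbourhood is {B, I}, so |N(S)| = 2 < |S| = 3.
Every subset of size less than 3 has at least as many neighbours as members, so 3 is the minimum.

3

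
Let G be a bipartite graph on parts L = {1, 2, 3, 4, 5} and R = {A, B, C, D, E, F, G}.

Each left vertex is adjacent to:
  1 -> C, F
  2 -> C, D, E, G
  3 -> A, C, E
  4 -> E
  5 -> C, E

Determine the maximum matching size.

One maximum matching: 1-F, 2-D, 3-A, 4-E, 5-C.
All 5 left vertices are matched, so no larger matching exists.

5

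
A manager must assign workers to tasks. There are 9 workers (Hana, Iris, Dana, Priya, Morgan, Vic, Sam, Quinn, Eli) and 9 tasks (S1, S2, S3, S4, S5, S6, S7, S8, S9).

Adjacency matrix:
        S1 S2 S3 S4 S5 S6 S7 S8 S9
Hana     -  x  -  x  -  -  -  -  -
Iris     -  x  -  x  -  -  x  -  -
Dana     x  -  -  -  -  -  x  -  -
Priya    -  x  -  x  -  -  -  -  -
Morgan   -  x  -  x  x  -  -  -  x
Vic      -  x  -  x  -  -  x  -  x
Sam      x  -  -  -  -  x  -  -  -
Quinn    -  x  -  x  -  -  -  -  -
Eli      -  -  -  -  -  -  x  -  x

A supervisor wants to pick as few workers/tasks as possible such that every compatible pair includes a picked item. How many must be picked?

7

A maximum matching has 7 edges (e.g. Hana–S4, Iris–S7, Dana–S1, Priya–S2, Morgan–S5, Vic–S9, Sam–S6).
By König's theorem the minimum vertex cover has the same size. One such cover is {Dana, Morgan, Sam, S2, S4, S7, S9}.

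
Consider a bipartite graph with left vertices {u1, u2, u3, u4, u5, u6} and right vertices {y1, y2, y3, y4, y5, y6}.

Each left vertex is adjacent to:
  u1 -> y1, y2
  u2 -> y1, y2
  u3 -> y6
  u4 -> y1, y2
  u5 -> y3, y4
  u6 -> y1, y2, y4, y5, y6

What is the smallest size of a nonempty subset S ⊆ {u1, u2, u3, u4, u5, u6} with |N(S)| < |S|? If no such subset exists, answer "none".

3

Take S = {u1, u2, u4}. Its neighbourhood is {y1, y2}, so |N(S)| = 2 < |S| = 3.
Every subset of size less than 3 has at least as many neighbours as members, so 3 is the minimum.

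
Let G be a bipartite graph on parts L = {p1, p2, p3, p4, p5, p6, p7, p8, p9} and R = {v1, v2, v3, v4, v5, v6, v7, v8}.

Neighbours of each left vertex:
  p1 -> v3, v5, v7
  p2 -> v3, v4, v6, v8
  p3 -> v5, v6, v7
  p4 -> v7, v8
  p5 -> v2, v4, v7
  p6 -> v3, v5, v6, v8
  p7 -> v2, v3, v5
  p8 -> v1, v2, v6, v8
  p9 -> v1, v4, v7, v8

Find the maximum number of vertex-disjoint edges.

8

One maximum matching: p1–v5, p2–v4, p3–v6, p4–v8, p5–v7, p6–v3, p7–v2, p8–v1.
The set {p1, p2, p3, p4, p5, p6, p7, p8, p9} has only 8 neighbours ({v1, v2, v3, v4, v5, v6, v7, v8}), so by Hall's theorem at most 8 of the 9 left vertices can be matched.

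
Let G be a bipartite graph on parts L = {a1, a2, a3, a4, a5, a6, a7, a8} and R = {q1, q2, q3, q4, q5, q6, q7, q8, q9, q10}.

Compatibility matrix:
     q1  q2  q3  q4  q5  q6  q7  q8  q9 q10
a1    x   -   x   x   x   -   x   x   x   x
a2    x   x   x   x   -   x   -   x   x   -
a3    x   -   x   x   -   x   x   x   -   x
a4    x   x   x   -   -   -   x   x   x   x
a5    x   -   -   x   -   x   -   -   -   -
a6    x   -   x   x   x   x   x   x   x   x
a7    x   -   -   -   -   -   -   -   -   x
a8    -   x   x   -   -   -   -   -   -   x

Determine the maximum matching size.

8

One maximum matching: a1–q7, a2–q6, a3–q8, a4–q1, a5–q4, a6–q9, a7–q10, a8–q2.
All 8 left vertices are matched, so no larger matching exists.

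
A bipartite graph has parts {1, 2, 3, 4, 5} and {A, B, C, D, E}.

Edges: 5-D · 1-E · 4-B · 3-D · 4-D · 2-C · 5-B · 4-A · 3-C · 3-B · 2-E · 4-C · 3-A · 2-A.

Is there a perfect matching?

Yes

One maximum matching: 1–E, 2–A, 3–D, 4–C, 5–B.
Every left vertex is matched, so this is a perfect matching.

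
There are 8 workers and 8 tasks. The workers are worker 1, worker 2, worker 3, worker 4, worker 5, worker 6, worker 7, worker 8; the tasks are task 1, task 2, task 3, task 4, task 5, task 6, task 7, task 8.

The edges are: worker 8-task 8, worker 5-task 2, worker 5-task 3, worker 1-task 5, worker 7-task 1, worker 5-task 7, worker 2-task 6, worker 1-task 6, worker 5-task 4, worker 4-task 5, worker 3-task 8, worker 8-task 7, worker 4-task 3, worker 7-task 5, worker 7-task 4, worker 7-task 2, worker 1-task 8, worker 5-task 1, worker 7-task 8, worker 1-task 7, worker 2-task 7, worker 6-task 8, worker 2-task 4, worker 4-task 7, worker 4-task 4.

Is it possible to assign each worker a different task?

The set {worker 3, worker 6} has only 1 neighbour ({task 8}), so by Hall's theorem at most 7 of the 8 workers can be matched.
Hence no matching covers every worker.

No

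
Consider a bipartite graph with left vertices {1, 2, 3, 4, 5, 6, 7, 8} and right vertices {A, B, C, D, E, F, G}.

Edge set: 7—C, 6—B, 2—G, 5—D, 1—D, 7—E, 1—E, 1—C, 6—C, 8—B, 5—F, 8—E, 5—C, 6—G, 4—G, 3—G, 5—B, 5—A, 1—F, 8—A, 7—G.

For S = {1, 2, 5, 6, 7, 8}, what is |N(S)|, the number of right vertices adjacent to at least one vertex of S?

7

The union of neighbours of {1, 2, 5, 6, 7, 8} is {A, B, C, D, E, F, G}, which has 7 elements.
Since |N(S)| = 7 ≥ |S| = 6, Hall's condition holds for this subset.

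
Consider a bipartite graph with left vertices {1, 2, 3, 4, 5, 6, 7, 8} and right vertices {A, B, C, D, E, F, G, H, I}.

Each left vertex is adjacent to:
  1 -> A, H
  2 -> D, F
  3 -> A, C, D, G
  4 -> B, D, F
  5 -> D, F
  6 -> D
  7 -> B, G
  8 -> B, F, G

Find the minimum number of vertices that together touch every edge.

{1, 3, B, D, F, G} is a vertex cover of size 6: every edge has an endpoint in this set.
No smaller cover exists because 1–H, 2–D, 3–C, 4–B, 5–F, 7–G is a matching of size 6, and a cover must include an endpoint of each of these disjoint edges (König's theorem).

6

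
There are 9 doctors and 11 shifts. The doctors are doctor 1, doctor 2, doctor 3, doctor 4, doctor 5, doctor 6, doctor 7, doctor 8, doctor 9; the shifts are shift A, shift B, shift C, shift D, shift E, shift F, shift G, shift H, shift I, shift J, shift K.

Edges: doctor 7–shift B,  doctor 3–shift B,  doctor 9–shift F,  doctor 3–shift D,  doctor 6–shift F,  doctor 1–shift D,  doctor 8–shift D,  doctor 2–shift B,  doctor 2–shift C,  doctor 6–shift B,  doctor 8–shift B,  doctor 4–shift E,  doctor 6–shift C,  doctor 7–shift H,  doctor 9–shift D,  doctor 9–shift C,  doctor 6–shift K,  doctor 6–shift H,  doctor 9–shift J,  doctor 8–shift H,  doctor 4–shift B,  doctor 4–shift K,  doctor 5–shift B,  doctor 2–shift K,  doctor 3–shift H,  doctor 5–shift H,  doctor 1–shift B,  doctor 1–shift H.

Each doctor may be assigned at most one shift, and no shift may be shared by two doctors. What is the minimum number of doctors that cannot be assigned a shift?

2

One maximum matching: doctor 1→shift B, doctor 2→shift K, doctor 3→shift D, doctor 4→shift E, doctor 5→shift H, doctor 6→shift F, doctor 9→shift J.
The set {doctor 1, doctor 3, doctor 5, doctor 7, doctor 8} has only 3 neighbours ({shift B, shift D, shift H}), so by Hall's theorem at most 7 of the 9 doctors can be matched.
That matches 7 of the 9, leaving 2 unmatched; no matching can do better.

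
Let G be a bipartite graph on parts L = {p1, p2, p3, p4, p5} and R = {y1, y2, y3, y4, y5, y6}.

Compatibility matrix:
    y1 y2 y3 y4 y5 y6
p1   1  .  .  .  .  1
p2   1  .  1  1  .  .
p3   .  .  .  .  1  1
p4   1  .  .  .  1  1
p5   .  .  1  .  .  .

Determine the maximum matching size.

For example, pair p1-y6, p2-y4, p3-y5, p4-y1, p5-y3.
This saturates every left vertex, so 5 is the maximum.

5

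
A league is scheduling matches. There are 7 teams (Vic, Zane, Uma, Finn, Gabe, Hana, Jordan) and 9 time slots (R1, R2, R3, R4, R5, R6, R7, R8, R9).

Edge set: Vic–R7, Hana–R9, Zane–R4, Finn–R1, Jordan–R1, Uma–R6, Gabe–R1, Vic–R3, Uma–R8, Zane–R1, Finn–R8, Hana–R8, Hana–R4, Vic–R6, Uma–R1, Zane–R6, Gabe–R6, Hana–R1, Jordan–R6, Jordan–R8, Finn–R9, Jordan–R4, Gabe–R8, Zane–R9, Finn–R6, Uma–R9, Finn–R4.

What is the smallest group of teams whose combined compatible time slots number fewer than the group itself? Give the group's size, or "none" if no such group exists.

6

Take S = {Zane, Uma, Finn, Gabe, Hana, Jordan}. Its neighbourhood is {R1, R4, R6, R8, R9}, so |N(S)| = 5 < |S| = 6.
Every subset of size less than 6 has at least as many neighbours as members, so 6 is the minimum.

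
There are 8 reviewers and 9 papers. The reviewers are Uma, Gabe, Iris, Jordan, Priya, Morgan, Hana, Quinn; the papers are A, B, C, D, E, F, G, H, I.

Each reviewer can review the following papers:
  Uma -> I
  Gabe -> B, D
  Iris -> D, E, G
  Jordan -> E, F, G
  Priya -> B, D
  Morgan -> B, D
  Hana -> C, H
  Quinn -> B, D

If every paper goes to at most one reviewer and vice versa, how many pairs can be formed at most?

6

One maximum matching: Uma–I, Gabe–D, Iris–E, Jordan–G, Priya–B, Hana–C.
The set {Gabe, Priya, Morgan, Quinn} has only 2 neighbours ({B, D}), so by Hall's theorem at most 6 of the 8 reviewers can be matched.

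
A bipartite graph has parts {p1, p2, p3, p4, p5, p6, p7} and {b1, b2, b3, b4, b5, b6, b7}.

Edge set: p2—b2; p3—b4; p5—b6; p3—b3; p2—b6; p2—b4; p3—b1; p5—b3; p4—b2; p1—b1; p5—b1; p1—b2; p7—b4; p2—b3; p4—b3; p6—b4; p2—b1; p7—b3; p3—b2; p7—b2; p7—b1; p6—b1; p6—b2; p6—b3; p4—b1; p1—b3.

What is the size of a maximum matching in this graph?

One maximum matching: p1→b1, p2→b6, p3→b4, p4→b2, p5→b3.
The set {p1, p2, p3, p4, p5, p6, p7} has only 5 neighbours ({b1, b2, b3, b4, b6}), so by Hall's theorem at most 5 of the 7 left vertices can be matched.

5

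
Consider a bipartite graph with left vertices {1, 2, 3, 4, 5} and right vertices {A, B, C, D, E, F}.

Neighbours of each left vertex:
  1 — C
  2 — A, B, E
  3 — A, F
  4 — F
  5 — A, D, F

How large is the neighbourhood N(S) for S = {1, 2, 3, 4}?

5

The union of neighbours of {1, 2, 3, 4} is {A, B, C, E, F}, which has 5 elements.
Since |N(S)| = 5 ≥ |S| = 4, Hall's condition holds for this subset.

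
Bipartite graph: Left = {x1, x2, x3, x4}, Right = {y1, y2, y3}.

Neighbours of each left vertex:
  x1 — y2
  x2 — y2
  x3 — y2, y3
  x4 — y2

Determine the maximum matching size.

2

One maximum matching: x1→y2, x3→y3.
The set {x1, x2, x4} has only 1 neighbour ({y2}), so by Hall's theorem at most 2 of the 4 left vertices can be matched.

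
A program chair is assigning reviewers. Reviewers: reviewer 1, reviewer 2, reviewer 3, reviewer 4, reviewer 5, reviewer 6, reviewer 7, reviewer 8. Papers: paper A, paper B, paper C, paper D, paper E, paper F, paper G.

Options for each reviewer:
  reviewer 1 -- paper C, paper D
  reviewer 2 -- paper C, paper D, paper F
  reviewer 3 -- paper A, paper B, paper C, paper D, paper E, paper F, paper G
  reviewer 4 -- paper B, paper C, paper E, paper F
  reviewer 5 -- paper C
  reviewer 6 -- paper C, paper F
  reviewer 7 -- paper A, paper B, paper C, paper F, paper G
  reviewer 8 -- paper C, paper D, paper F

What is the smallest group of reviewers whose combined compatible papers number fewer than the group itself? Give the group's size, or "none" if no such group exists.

4

Take S = {reviewer 1, reviewer 2, reviewer 5, reviewer 6}. Its neighbourhood is {paper C, paper D, paper F}, so |N(S)| = 3 < |S| = 4.
Every subset of size less than 4 has at least as many neighbours as members, so 4 is the minimum.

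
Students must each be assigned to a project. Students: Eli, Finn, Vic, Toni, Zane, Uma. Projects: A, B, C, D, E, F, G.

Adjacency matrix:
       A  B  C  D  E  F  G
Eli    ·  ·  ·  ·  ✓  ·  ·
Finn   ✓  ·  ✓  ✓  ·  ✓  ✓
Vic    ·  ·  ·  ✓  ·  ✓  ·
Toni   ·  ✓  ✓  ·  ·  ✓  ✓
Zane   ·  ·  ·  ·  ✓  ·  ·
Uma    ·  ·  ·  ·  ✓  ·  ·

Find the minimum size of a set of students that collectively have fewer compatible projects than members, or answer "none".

Take S = {Eli, Zane}. Its neighbourhood is {E}, so |N(S)| = 1 < |S| = 2.
No single vertex violates Hall's condition since each has at least one neighbour, so 2 is the minimum.

2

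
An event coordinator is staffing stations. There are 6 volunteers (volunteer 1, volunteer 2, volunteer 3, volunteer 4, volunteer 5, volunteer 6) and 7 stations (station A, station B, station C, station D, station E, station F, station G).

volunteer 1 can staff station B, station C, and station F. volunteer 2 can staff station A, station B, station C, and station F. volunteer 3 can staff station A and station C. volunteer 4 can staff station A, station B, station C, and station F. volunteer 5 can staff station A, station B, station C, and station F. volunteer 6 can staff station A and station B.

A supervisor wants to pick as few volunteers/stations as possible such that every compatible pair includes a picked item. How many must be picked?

The 4 edges volunteer 1–station B, volunteer 2–station F, volunteer 3–station C, volunteer 4–station A form a matching, so any vertex cover needs at least 4 vertices (one per matched edge).
Conversely {station A, station B, station C, station F} meets every edge and has exactly 4 vertices, so 4 is optimal.

4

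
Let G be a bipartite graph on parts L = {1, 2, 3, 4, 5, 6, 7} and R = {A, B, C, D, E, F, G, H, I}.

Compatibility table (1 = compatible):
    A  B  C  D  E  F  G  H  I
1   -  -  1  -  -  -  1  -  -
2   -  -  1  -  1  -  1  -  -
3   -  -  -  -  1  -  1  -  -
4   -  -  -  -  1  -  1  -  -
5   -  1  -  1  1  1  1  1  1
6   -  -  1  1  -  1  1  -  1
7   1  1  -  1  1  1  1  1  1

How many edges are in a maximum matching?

A valid assignment of size 6: 1-G, 2-C, 3-E, 5-H, 6-F, 7-A.
The set {1, 2, 3, 4} has only 3 neighbours ({C, E, G}), so by Hall's theorem at most 6 of the 7 left vertices can be matched.

6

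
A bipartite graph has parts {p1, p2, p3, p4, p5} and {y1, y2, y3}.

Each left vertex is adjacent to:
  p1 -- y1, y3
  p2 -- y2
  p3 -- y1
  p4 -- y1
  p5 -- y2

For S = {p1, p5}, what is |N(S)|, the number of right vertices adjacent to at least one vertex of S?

3

The union of neighbours of {p1, p5} is {y1, y2, y3}, which has 3 elements.
Since |N(S)| = 3 ≥ |S| = 2, Hall's condition holds for this subset.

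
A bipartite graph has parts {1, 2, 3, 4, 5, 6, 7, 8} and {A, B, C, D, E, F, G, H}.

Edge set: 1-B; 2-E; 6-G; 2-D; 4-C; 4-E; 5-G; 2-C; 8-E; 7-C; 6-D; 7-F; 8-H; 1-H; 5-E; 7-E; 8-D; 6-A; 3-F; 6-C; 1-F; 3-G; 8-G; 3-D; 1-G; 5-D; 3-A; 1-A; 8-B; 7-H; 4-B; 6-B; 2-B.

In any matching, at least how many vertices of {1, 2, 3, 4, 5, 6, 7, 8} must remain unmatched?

A valid assignment of size 8: 1-H, 2-B, 3-F, 4-C, 5-D, 6-A, 7-E, 8-G.
All 8 left vertices are matched, so no larger matching exists.
That matches 8 of the 8, leaving 0 unmatched; no matching can do better.

0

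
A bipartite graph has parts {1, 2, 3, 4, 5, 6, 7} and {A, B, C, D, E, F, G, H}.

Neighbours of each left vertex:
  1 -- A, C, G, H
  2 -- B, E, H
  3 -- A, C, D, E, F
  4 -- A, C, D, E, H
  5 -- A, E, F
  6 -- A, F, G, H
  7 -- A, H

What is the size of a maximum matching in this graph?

A valid assignment of size 7: 1→C, 2→B, 3→E, 4→A, 5→F, 6→G, 7→H.
All 7 left vertices are matched, so no larger matching exists.

7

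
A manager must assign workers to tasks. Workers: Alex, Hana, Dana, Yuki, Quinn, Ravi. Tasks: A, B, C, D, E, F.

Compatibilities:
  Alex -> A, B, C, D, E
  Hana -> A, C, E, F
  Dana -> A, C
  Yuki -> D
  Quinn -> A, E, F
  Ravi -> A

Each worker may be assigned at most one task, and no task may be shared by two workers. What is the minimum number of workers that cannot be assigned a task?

0

A valid assignment of size 6: Alex-B, Hana-E, Dana-C, Yuki-D, Quinn-F, Ravi-A.
This saturates every worker, so 6 is the maximum.
That matches 6 of the 6, leaving 0 unmatched; no matching can do better.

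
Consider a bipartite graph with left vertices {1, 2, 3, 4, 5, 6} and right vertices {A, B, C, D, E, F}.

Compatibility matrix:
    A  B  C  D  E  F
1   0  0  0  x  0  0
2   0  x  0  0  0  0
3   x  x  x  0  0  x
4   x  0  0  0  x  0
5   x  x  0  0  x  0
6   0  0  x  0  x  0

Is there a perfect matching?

For example, pair 1→D, 2→B, 3→F, 4→A, 5→E, 6→C.
Every left vertex is matched, so this is a perfect matching.

Yes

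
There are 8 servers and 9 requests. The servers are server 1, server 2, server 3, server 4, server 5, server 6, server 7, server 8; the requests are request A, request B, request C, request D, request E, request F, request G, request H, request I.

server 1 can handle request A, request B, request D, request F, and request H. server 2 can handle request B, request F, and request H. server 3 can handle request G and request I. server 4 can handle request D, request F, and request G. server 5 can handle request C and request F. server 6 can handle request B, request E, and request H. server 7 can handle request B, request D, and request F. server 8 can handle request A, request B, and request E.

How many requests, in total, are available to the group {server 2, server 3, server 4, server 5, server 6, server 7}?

8

The union of neighbours of {server 2, server 3, server 4, server 5, server 6, server 7} is {request B, request C, request D, request E, request F, request G, request H, request I}, which has 8 elements.
Since |N(S)| = 8 ≥ |S| = 6, Hall's condition holds for this subset.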